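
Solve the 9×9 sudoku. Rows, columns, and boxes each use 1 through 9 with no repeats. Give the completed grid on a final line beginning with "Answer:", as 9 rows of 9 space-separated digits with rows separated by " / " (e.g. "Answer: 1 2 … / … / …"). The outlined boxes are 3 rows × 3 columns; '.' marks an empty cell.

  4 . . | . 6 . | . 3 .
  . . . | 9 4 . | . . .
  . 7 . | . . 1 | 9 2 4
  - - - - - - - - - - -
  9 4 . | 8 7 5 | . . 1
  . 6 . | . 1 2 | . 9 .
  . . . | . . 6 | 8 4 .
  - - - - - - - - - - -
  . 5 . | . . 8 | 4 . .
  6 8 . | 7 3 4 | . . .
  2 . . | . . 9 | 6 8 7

Step 1. [r7c8∈{1}] r7c8 has the single candidate 1. So r7c8=1.
Step 2. [r8c3∈{1,9}] 1 has one home in row 8: r8c3 ⇒ r8c3=1.
Step 3. [r7c9∈{2,3,9}] across box 9, 3 lands solely at r7c9 ⇒ r7c9=3.
Step 4. [r5c9∈{5}] nothing but 5 survives at r5c9. So r5c9=5.
Step 5. [r2c8∈{5,6,7}] in col 8, 7 fits only at r2c8, so r2c8=7.
Step 6. [r6c4∈{3}] r6c4's peers cover all but 3, so r6c4=3.
Step 7. [r3c4∈{5}] r3c4's peers cover all but 5. So r3c4=5.
Step 8. [r6c9∈{2}] nothing but 2 survives at r6c9 ⇒ r6c9=2.
Step 9. [r7c1∈{7}] nothing but 7 survives at r7c1. So r7c1=7.
Step 10. [r1c4∈{2}] only 2 remains possible at r1c4, so r1c4=2.
Step 11. [r2c6∈{3}] r2c6 has the single candidate 3. So r2c6=3.
Step 12. [r3c3∈{3,6,8}] in row 3, 6 fits only at r3c3. So r3c3=6.
Step 13. [r6c2∈{1}] only 1 remains possible at r6c2. So r6c2=1.
Step 14. [r2c1∈{1,5,8}] r2c1 is the only open cell in col 1 admitting 1. So r2c1=1.
Step 15. [r2c7∈{5}] r2c7 is down to just 5 ⇒ r2c7=5.
Step 16. [r1c3∈{5,8,9}] r1c3 is the only open cell in row 1 admitting 5 ⇒ r1c3=5.
Step 17. [r4c7∈{3}] only 3 remains possible at r4c7, so r4c7=3.
Step 18. [r3c1∈{3,8}] across row 3, 3 lands solely at r3c1 ⇒ r3c1=3.
Step 19. [r2c3∈{2,8}] in box 1, 8 fits only at r2c3, so r2c3=8.
Step 20. [r5c3∈{3,7}] in row 5, 3 fits only at r5c3 ⇒ r5c3=3.
Step 21. [r2c9∈{6}] r2c9's peers cover all but 6. So r2c9=6.
Step 22. [r9c5∈{5}] only 5 remains possible at r9c5, so r9c5=5.
Step 23. [r5c7∈{7}] r5c7 is down to just 7, so r5c7=7.
Step 24. [r6c1∈{5}] r6c1 has the single candidate 5 ⇒ r6c1=5.
Step 25. [r1c7∈{1}] nothing but 1 survives at r1c7. So r1c7=1.
Step 26. [r3c5∈{8}] r3c5 is down to just 8, so r3c5=8.
Step 27. [r9c3∈{4}] r9c3 has the single candidate 4, so r9c3=4.
Step 28. [r5c1∈{8}] r5c1's peers cover all but 8. So r5c1=8.
Step 29. [r1c2∈{9}] r1c2's peers cover all but 9, so r1c2=9.
Step 30. [r4c3∈{2}] r4c3 is down to just 2. So r4c3=2.
Step 31. [r1c9∈{8}] r1c9 has the single candidate 8, so r1c9=8.
Step 32. [r7c5∈{2}] r7c5 is down to just 2. So r7c5=2.
Step 33. [r9c4∈{1}] r9c4 is down to just 1, so r9c4=1.
Step 34. [r4c8∈{6}] r4c8's peers cover all but 6 ⇒ r4c8=6.
Step 35. [r1c6∈{7}] nothing but 7 survives at r1c6. So r1c6=7.
Step 36. [r8c8∈{5}] nothing but 5 survives at r8c8, so r8c8=5.
Step 37. [r8c7∈{2}] r8c7 is down to just 2. So r8c7=2.
Step 38. [r9c2∈{3}] only 3 remains possible at r9c2 ⇒ r9c2=3.
Step 39. [r7c3∈{9}] r7c3 has the single candidate 9 ⇒ r7c3=9.
Step 40. [r5c4∈{4}] nothing but 4 survives at r5c4, so r5c4=4.
Step 41. [r6c5∈{9}] r6c5 is down to just 9. So r6c5=9.
Step 42. [r7c4∈{6}] only 6 remains possible at r7c4, so r7c4=6.
Step 43. [r2c2∈{2}] nothing but 2 survives at r2c2, so r2c2=2.
Step 44. [r8c9∈{9}] r8c9 is down to just 9 ⇒ r8c9=9.
Step 45. [r6c3∈{7}] r6c3's peers cover all but 7. So r6c3=7.

Answer: 4 9 5 2 6 7 1 3 8 / 1 2 8 9 4 3 5 7 6 / 3 7 6 5 8 1 9 2 4 / 9 4 2 8 7 5 3 6 1 / 8 6 3 4 1 2 7 9 5 / 5 1 7 3 9 6 8 4 2 / 7 5 9 6 2 8 4 1 3 / 6 8 1 7 3 4 2 5 9 / 2 3 4 1 5 9 6 8 7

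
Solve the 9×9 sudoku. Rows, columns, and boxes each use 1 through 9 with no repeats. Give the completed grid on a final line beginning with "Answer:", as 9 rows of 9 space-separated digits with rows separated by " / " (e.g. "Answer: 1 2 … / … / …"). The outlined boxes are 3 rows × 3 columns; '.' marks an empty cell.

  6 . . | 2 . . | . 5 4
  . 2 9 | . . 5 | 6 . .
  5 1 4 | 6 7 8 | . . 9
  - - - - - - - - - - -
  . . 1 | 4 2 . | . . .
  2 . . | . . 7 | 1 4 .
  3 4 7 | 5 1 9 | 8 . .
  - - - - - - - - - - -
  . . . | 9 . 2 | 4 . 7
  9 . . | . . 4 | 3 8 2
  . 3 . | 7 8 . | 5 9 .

Step 1. [r7c5∈{3,5,6}] across row 7, 3 lands solely at r7c5. So r7c5=3.
Step 2. [r6c9∈{6}] r6c9's peers cover all but 6. So r6c9=6.
Step 3. [r4c1∈{8}] nothing but 8 survives at r4c1. So r4c1=8.
Step 4. [r9c9∈{1}] r9c9 has the single candidate 1. So r9c9=1.
Step 5. [r3c8∈{2,3}] in row 3, 3 fits only at r3c8, so r3c8=3.
Step 6. [r5c5∈{6}] nothing but 6 survives at r5c5, so r5c5=6.
Step 7. [r5c3∈{5}] only 5 remains possible at r5c3 ⇒ r5c3=5.
Step 8. [r8c3∈{6}] nothing but 6 survives at r8c3, so r8c3=6.
Step 9. [r4c6∈{3}] nothing but 3 survives at r4c6. So r4c6=3.
Step 10. [r1c7∈{7}] r1c7 has the single candidate 7, so r1c7=7.
Step 11. [r7c3∈{8}] r7c3's peers cover all but 8, so r7c3=8.
Step 12. [r7c2∈{5}] r7c2's peers cover all but 5, so r7c2=5.
Step 13. [r2c8∈{1}] r2c8 is down to just 1 ⇒ r2c8=1.
Step 14. [r5c2∈{9}] r5c2 is down to just 9, so r5c2=9.
Step 15. [r4c2∈{6}] r4c2 is down to just 6. So r4c2=6.
Step 16. [r8c4∈{1}] r8c4's peers cover all but 1. So r8c4=1.
Step 17. [r9c6∈{6}] r9c6 is down to just 6, so r9c6=6.
Step 18. [r4c8∈{7}] only 7 remains possible at r4c8 ⇒ r4c8=7.
Step 19. [r8c5∈{5}] r8c5 is down to just 5, so r8c5=5.
Step 20. [r2c1∈{7}] r2c1 has the single candidate 7 ⇒ r2c1=7.
Step 21. [r1c5∈{9}] nothing but 9 survives at r1c5, so r1c5=9.
Step 22. [r3c7∈{2}] r3c7's peers cover all but 2 ⇒ r3c7=2.
Step 23. [r1c2∈{8}] r1c2 has the single candidate 8 ⇒ r1c2=8.
Step 24. [r6c8∈{2}] nothing but 2 survives at r6c8, so r6c8=2.
Step 25. [r4c9∈{5}] nothing but 5 survives at r4c9 ⇒ r4c9=5.
Step 26. [r5c9∈{3}] nothing but 3 survives at r5c9, so r5c9=3.
Step 27. [r9c3∈{2}] r9c3 is down to just 2. So r9c3=2.
Step 28. [r7c1∈{1}] nothing but 1 survives at r7c1 ⇒ r7c1=1.
Step 29. [r9c1∈{4}] r9c1 is down to just 4, so r9c1=4.
Step 30. [r5c4∈{8}] nothing but 8 survives at r5c4 ⇒ r5c4=8.
Step 31. [r8c2∈{7}] r8c2 has the single candidate 7 ⇒ r8c2=7.
Step 32. [r2c9∈{8}] only 8 remains possible at r2c9 ⇒ r2c9=8.
Step 33. [r4c7∈{9}] only 9 remains possible at r4c7, so r4c7=9.
Step 34. [r7c8∈{6}] r7c8 has the single candidate 6. So r7c8=6.
Step 35. [r1c6∈{1}] nothing but 1 survives at r1c6. So r1c6=1.
Step 36. [r2c4∈{3}] r2c4 has the single candidate 3, so r2c4=3.
Step 37. [r2c5∈{4}] r2c5 is down to just 4, so r2c5=4.
Step 38. [r1c3∈{3}] only 3 remains possible at r1c3, so r1c3=3.

Answer: 6 8 3 2 9 1 7 5 4 / 7 2 9 3 4 5 6 1 8 / 5 1 4 6 7 8 2 3 9 / 8 6 1 4 2 3 9 7 5 / 2 9 5 8 6 7 1 4 3 / 3 4 7 5 1 9 8 2 6 / 1 5 8 9 3 2 4 6 7 / 9 7 6 1 5 4 3 8 2 / 4 3 2 7 8 6 5 9 1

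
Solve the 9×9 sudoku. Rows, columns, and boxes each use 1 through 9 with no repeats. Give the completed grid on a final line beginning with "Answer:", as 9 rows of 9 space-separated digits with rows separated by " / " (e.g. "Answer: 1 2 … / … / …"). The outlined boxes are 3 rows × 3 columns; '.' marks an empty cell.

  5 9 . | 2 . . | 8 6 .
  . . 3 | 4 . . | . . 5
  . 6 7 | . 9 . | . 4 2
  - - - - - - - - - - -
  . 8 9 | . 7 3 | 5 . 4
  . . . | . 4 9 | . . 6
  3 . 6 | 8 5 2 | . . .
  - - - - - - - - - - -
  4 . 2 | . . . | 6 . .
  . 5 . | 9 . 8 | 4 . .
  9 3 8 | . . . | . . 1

Step 1. [r5c4∈{1}] r5c4 is down to just 1, so r5c4=1.
Step 2. [r7c9∈{3,7,8,9}] r7c9 is the only open cell in col 9 admitting 8 ⇒ r7c9=8.
Step 3. [r7c8∈{3,5,7,9}] r7c8 is the only open cell in row 7 admitting 9. So r7c8=9.
Step 4. [r8c3∈{1}] nothing but 1 survives at r8c3 ⇒ r8c3=1.
Step 5. [r7c2∈{7}] r7c2 has the single candidate 7. So r7c2=7.
Step 6. [r9c4∈{5,6,7}] 7 has one home in col 4: r9c4, so r9c4=7.
Step 7. [r5c2∈{2}] nothing but 2 survives at r5c2 ⇒ r5c2=2.
Step 8. [r2c2∈{1}] r2c2 is down to just 1. So r2c2=1.
Step 9. [r2c8∈{7}] only 7 remains possible at r2c8, so r2c8=7.
Step 10. [r4c8∈{1,2}] 2 has one home in row 4: r4c8, so r4c8=2.
Step 11. [r3c7∈{1,3}] in box 3, 1 fits only at r3c7, so r3c7=1.
Step 12. [r3c4∈{3,5}] row 3 places 3 nowhere but r3c4 ⇒ r3c4=3.
Step 13. [r8c8∈{3}] nothing but 3 survives at r8c8, so r8c8=3.
Step 14. [r6c9∈{7,9}] col 9 places 9 nowhere but r6c9. So r6c9=9.
Step 15. [r2c5∈{6,8}] in col 5, 8 fits only at r2c5 ⇒ r2c5=8.
Step 16. [r8c5∈{2,6}] r8c5 is the only open cell in row 8 admitting 2, so r8c5=2.
Step 17. [r7c4∈{5}] nothing but 5 survives at r7c4 ⇒ r7c4=5.
Step 18. [r1c5∈{1}] r1c5 is down to just 1. So r1c5=1.
Step 19. [r9c5∈{6}] r9c5 has the single candidate 6. So r9c5=6.
Step 20. [r5c7∈{3,7}] across row 5, 3 lands solely at r5c7, so r5c7=3.
Step 21. [r5c1∈{7}] nothing but 7 survives at r5c1, so r5c1=7.
Step 22. [r8c9∈{7}] r8c9 has the single candidate 7. So r8c9=7.
Step 23. [r7c6∈{1}] nothing but 1 survives at r7c6 ⇒ r7c6=1.
Step 24. [r4c4∈{6}] r4c4 is down to just 6. So r4c4=6.
Step 25. [r6c2∈{4}] r6c2 is down to just 4, so r6c2=4.
Step 26. [r1c6∈{7}] nothing but 7 survives at r1c6. So r1c6=7.
Step 27. [r1c9∈{3}] r1c9 has the single candidate 3 ⇒ r1c9=3.
Step 28. [r8c1∈{6}] r8c1's peers cover all but 6 ⇒ r8c1=6.
Step 29. [r6c7∈{7}] only 7 remains possible at r6c7, so r6c7=7.
Step 30. [r2c6∈{6}] r2c6 is down to just 6, so r2c6=6.
Step 31. [r5c8∈{8}] r5c8's peers cover all but 8, so r5c8=8.
Step 32. [r2c7∈{9}] r2c7's peers cover all but 9, so r2c7=9.
Step 33. [r2c1∈{2}] r2c1 has the single candidate 2 ⇒ r2c1=2.
Step 34. [r9c6∈{4}] r9c6's peers cover all but 4, so r9c6=4.
Step 35. [r7c5∈{3}] r7c5's peers cover all but 3. So r7c5=3.
Step 36. [r6c8∈{1}] nothing but 1 survives at r6c8 ⇒ r6c8=1.
Step 37. [r9c8∈{5}] r9c8 has the single candidate 5 ⇒ r9c8=5.
Step 38. [r1c3∈{4}] nothing but 4 survives at r1c3. So r1c3=4.
Step 39. [r4c1∈{1}] only 1 remains possible at r4c1. So r4c1=1.
Step 40. [r5c3∈{5}] r5c3 has the single candidate 5. So r5c3=5.
Step 41. [r9c7∈{2}] r9c7 is down to just 2 ⇒ r9c7=2.
Step 42. [r3c6∈{5}] nothing but 5 survives at r3c6. So r3c6=5.
Step 43. [r3c1∈{8}] r3c1 has the single candidate 8 ⇒ r3c1=8.

Answer: 5 9 4 2 1 7 8 6 3 / 2 1 3 4 8 6 9 7 5 / 8 6 7 3 9 5 1 4 2 / 1 8 9 6 7 3 5 2 4 / 7 2 5 1 4 9 3 8 6 / 3 4 6 8 5 2 7 1 9 / 4 7 2 5 3 1 6 9 8 / 6 5 1 9 2 8 4 3 7 / 9 3 8 7 6 4 2 5 1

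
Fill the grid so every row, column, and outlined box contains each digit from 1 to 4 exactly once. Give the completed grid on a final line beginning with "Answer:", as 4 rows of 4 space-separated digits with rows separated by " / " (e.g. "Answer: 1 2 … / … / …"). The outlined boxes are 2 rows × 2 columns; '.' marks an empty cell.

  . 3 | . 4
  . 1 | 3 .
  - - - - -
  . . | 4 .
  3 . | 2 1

Step 1. [r1c1∈{2}] r1c1's peers cover all but 2. So r1c1=2.
Step 2. [r3c2∈{2}] r3c2 has the single candidate 2. So r3c2=2.
Step 3. [r2c1∈{4}] nothing but 4 survives at r2c1 ⇒ r2c1=4.
Step 4. [r4c2∈{4}] r4c2's peers cover all but 4, so r4c2=4.
Step 5. [r2c4∈{2}] r2c4's peers cover all but 2, so r2c4=2.
Step 6. [r1c3∈{1}] only 1 remains possible at r1c3, so r1c3=1.
Step 7. [r3c4∈{3}] r3c4 is down to just 3 ⇒ r3c4=3.
Step 8. [r3c1∈{1}] only 1 remains possible at r3c1, so r3c1=1.

Answer: 2 3 1 4 / 4 1 3 2 / 1 2 4 3 / 3 4 2 1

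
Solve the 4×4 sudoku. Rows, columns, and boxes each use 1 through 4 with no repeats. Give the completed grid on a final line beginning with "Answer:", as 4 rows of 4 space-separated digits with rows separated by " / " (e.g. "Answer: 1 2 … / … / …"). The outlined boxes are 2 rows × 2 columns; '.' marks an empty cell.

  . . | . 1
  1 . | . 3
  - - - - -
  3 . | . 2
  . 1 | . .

Step 1. [r3c2∈{4}] only 4 remains possible at r3c2 ⇒ r3c2=4.
Step 2. [r2c3∈{2,4}] r2c3 is the only open cell in row 2 admitting 4, so r2c3=4.
Step 3. [r1c3∈{2}] r1c3's peers cover all but 2 ⇒ r1c3=2.
Step 4. [r2c2∈{2}] nothing but 2 survives at r2c2 ⇒ r2c2=2.
Step 5. [r4c3∈{3}] r4c3's peers cover all but 3. So r4c3=3.
Step 6. [r3c3∈{1}] nothing but 1 survives at r3c3. So r3c3=1.
Step 7. [r4c4∈{4}] r4c4 has the single candidate 4 ⇒ r4c4=4.
Step 8. [r1c2∈{3}] r1c2 is down to just 3, so r1c2=3.
Step 9. [r1c1∈{4}] nothing but 4 survives at r1c1, so r1c1=4.
Step 10. [r4c1∈{2}] only 2 remains possible at r4c1. So r4c1=2.

Answer: 4 3 2 1 / 1 2 4 3 / 3 4 1 2 / 2 1 3 4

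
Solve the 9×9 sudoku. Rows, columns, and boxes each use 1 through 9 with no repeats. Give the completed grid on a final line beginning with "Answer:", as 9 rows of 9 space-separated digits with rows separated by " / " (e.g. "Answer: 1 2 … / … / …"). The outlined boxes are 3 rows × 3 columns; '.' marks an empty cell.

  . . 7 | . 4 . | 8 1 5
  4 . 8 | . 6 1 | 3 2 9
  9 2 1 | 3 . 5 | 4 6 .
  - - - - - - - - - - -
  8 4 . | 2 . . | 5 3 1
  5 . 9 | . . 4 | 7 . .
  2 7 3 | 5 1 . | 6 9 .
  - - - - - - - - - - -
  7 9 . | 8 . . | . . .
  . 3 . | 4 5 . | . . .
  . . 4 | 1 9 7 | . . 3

Step 1. [r7c5∈{2,3}] across col 5, 2 lands solely at r7c5. So r7c5=2.
Step 2. [r9c1∈{6}] r9c1 has the single candidate 6. So r9c1=6.
Step 3. [r5c8∈{8}] only 8 remains possible at r5c8. So r5c8=8.
Step 4. [r8c6∈{6}] only 6 remains possible at r8c6 ⇒ r8c6=6.
Step 5. [r7c8∈{4,5}] r7c8 is the only open cell in col 8 admitting 4 ⇒ r7c8=4.
Step 6. [r3c9∈{7}] r3c9's peers cover all but 7 ⇒ r3c9=7.
Step 7. [r8c7∈{1,2,9}] across row 8, 9 lands solely at r8c7. So r8c7=9.
Step 8. [r2c2∈{5}] r2c2 is down to just 5, so r2c2=5.
Step 9. [r8c9∈{2,8}] 8 has one home in row 8: r8c9 ⇒ r8c9=8.
Step 10. [r1c6∈{2,9}] row 1 places 2 nowhere but r1c6, so r1c6=2.
Step 11. [r4c3∈{6}] r4c3's peers cover all but 6 ⇒ r4c3=6.
Step 12. [r8c1∈{1}] r8c1 is down to just 1. So r8c1=1.
Step 13. [r4c6∈{9}] r4c6 is down to just 9 ⇒ r4c6=9.
Step 14. [r7c3∈{5}] nothing but 5 survives at r7c3. So r7c3=5.
Step 15. [r9c2∈{8}] only 8 remains possible at r9c2, so r9c2=8.
Step 16. [r7c7∈{1}] r7c7 is down to just 1. So r7c7=1.
Step 17. [r8c8∈{7}] r8c8 is down to just 7, so r8c8=7.
Step 18. [r9c7∈{2}] nothing but 2 survives at r9c7. So r9c7=2.
Step 19. [r1c1∈{3}] r1c1 is down to just 3, so r1c1=3.
Step 20. [r3c5∈{8}] r3c5 is down to just 8 ⇒ r3c5=8.
Step 21. [r1c4∈{9}] r1c4 is down to just 9, so r1c4=9.
Step 22. [r5c5∈{3}] r5c5's peers cover all but 3 ⇒ r5c5=3.
Step 23. [r5c9∈{2}] r5c9 has the single candidate 2, so r5c9=2.
Step 24. [r6c6∈{8}] r6c6's peers cover all but 8 ⇒ r6c6=8.
Step 25. [r5c4∈{6}] r5c4 is down to just 6. So r5c4=6.
Step 26. [r7c9∈{6}] nothing but 6 survives at r7c9, so r7c9=6.
Step 27. [r4c5∈{7}] nothing but 7 survives at r4c5 ⇒ r4c5=7.
Step 28. [r5c2∈{1}] r5c2's peers cover all but 1 ⇒ r5c2=1.
Step 29. [r2c4∈{7}] nothing but 7 survives at r2c4. So r2c4=7.
Step 30. [r9c8∈{5}] r9c8 is down to just 5 ⇒ r9c8=5.
Step 31. [r1c2∈{6}] r1c2 has the single candidate 6 ⇒ r1c2=6.
Step 32. [r6c9∈{4}] nothing but 4 survives at r6c9 ⇒ r6c9=4.
Step 33. [r7c6∈{3}] r7c6's peers cover all but 3 ⇒ r7c6=3.
Step 34. [r8c3∈{2}] r8c3's peers cover all but 2. So r8c3=2.

Answer: 3 6 7 9 4 2 8 1 5 / 4 5 8 7 6 1 3 2 9 / 9 2 1 3 8 5 4 6 7 / 8 4 6 2 7 9 5 3 1 / 5 1 9 6 3 4 7 8 2 / 2 7 3 5 1 8 6 9 4 / 7 9 5 8 2 3 1 4 6 / 1 3 2 4 5 6 9 7 8 / 6 8 4 1 9 7 2 5 3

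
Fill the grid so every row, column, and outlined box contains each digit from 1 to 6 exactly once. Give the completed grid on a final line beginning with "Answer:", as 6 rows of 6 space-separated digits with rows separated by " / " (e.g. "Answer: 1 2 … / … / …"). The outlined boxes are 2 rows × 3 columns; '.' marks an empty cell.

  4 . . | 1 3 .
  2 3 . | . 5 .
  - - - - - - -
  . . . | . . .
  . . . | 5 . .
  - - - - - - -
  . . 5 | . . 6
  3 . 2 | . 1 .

Step 1. [r6c4∈{4}] r6c4 has the single candidate 4 ⇒ r6c4=4.
Step 2. [r1c3∈{6}] r1c3's peers cover all but 6. So r1c3=6.
Step 3. [r5c5∈{2}] r5c5 has the single candidate 2, so r5c5=2.
Step 4. [r3c4∈{2,3,6}] in col 4, 2 fits only at r3c4. So r3c4=2.
Step 5. [r4c2∈{1,2,4,6}] across row 4, 2 lands solely at r4c2, so r4c2=2.
Step 6. [r3c1∈{1,5,6}] r3c1 is the only open cell in col 1 admitting 5, so r3c1=5.
Step 7. [r4c1∈{1,6}] in col 1, 6 fits only at r4c1 ⇒ r4c1=6.
Step 8. [r4c5∈{4}] r4c5's peers cover all but 4, so r4c5=4.
Step 9. [r3c3∈{1,3,4}] 4 has one home in col 3: r3c3 ⇒ r3c3=4.
Step 10. [r3c2∈{1}] r3c2 has the single candidate 1 ⇒ r3c2=1.
Step 11. [r4c3∈{3}] r4c3 is down to just 3 ⇒ r4c3=3.
Step 12. [r5c2∈{4}] r5c2 has the single candidate 4. So r5c2=4.
Step 13. [r5c1∈{1}] r5c1's peers cover all but 1, so r5c1=1.
Step 14. [r2c3∈{1}] r2c3 has the single candidate 1 ⇒ r2c3=1.
Step 15. [r6c2∈{6}] r6c2 has the single candidate 6. So r6c2=6.
Step 16. [r5c4∈{3}] r5c4's peers cover all but 3, so r5c4=3.
Step 17. [r6c6∈{5}] r6c6 is down to just 5, so r6c6=5.
Step 18. [r2c6∈{4}] r2c6 has the single candidate 4, so r2c6=4.
Step 19. [r2c4∈{6}] r2c4's peers cover all but 6, so r2c4=6.
Step 20. [r1c6∈{2}] r1c6 has the single candidate 2, so r1c6=2.
Step 21. [r1c2∈{5}] r1c2 is down to just 5, so r1c2=5.
Step 22. [r4c6∈{1}] nothing but 1 survives at r4c6. So r4c6=1.
Step 23. [r3c6∈{3}] nothing but 3 survives at r3c6, so r3c6=3.
Step 24. [r3c5∈{6}] only 6 remains possible at r3c5 ⇒ r3c5=6.

Answer: 4 5 6 1 3 2 / 2 3 1 6 5 4 / 5 1 4 2 6 3 / 6 2 3 5 4 1 / 1 4 5 3 2 6 / 3 6 2 4 1 5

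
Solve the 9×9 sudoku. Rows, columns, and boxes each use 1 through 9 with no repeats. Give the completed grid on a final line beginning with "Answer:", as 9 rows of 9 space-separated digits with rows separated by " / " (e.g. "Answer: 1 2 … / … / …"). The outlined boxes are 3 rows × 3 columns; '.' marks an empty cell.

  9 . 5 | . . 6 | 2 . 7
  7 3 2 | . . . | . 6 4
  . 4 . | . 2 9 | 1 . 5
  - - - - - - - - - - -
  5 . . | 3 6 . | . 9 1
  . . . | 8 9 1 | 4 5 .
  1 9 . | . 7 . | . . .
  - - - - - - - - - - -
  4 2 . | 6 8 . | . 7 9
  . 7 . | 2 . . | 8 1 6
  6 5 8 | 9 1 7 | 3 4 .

Step 1. [r6c8∈{2,3,8}] across col 8, 2 lands solely at r6c8. So r6c8=2.
Step 2. [r8c1∈{3}] only 3 remains possible at r8c1, so r8c1=3.
Step 3. [r5c3∈{3,6,7}] row 5 places 7 nowhere but r5c3. So r5c3=7.
Step 4. [r6c3∈{3,4,6}] in col 3, 3 fits only at r6c3. So r6c3=3.
Step 5. [r2c5∈{5}] r2c5 is down to just 5. So r2c5=5.
Step 6. [r8c6∈{4,5}] r8c6 is the only open cell in row 8 admitting 5. So r8c6=5.
Step 7. [r1c5∈{3,4}] r1c5 is the only open cell in col 5 admitting 3, so r1c5=3.
Step 8. [r3c1∈{8}] r3c1's peers cover all but 8, so r3c1=8.
Step 9. [r1c4∈{1,4}] in row 1, 4 fits only at r1c4. So r1c4=4.
Step 10. [r4c6∈{2,4}] 2 has one home in row 4: r4c6. So r4c6=2.
Step 11. [r2c4∈{1}] nothing but 1 survives at r2c4. So r2c4=1.
Step 12. [r6c7∈{6}] r6c7's peers cover all but 6, so r6c7=6.
Step 13. [r2c7∈{9}] nothing but 9 survives at r2c7, so r2c7=9.
Step 14. [r3c3∈{6}] only 6 remains possible at r3c3. So r3c3=6.
Step 15. [r6c6∈{4}] r6c6 has the single candidate 4 ⇒ r6c6=4.
Step 16. [r4c3∈{4}] r4c3 is down to just 4, so r4c3=4.
Step 17. [r8c5∈{4}] r8c5's peers cover all but 4. So r8c5=4.
Step 18. [r5c2∈{6}] r5c2 is down to just 6, so r5c2=6.
Step 19. [r8c3∈{9}] nothing but 9 survives at r8c3, so r8c3=9.
Step 20. [r3c4∈{7}] r3c4 has the single candidate 7. So r3c4=7.
Step 21. [r5c9∈{3}] r5c9's peers cover all but 3, so r5c9=3.
Step 22. [r4c2∈{8}] r4c2 has the single candidate 8. So r4c2=8.
Step 23. [r2c6∈{8}] r2c6 has the single candidate 8. So r2c6=8.
Step 24. [r4c7∈{7}] only 7 remains possible at r4c7. So r4c7=7.
Step 25. [r3c8∈{3}] r3c8 has the single candidate 3, so r3c8=3.
Step 26. [r1c8∈{8}] nothing but 8 survives at r1c8. So r1c8=8.
Step 27. [r7c6∈{3}] r7c6's peers cover all but 3, so r7c6=3.
Step 28. [r5c1∈{2}] nothing but 2 survives at r5c1. So r5c1=2.
Step 29. [r6c4∈{5}] only 5 remains possible at r6c4, so r6c4=5.
Step 30. [r7c3∈{1}] only 1 remains possible at r7c3 ⇒ r7c3=1.
Step 31. [r6c9∈{8}] r6c9 has the single candidate 8. So r6c9=8.
Step 32. [r7c7∈{5}] nothing but 5 survives at r7c7, so r7c7=5.
Step 33. [r9c9∈{2}] r9c9 is down to just 2 ⇒ r9c9=2.
Step 34. [r1c2∈{1}] nothing but 1 survives at r1c2, so r1c2=1.

Answer: 9 1 5 4 3 6 2 8 7 / 7 3 2 1 5 8 9 6 4 / 8 4 6 7 2 9 1 3 5 / 5 8 4 3 6 2 7 9 1 / 2 6 7 8 9 1 4 5 3 / 1 9 3 5 7 4 6 2 8 / 4 2 1 6 8 3 5 7 9 / 3 7 9 2 4 5 8 1 6 / 6 5 8 9 1 7 3 4 2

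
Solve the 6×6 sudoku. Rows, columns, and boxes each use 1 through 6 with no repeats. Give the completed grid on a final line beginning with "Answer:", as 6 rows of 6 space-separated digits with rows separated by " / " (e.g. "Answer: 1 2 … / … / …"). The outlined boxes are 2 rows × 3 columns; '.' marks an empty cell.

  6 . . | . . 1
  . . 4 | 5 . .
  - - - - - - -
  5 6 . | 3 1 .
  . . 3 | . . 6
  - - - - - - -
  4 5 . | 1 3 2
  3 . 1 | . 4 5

Step 1. [r1c5∈{2}] nothing but 2 survives at r1c5. So r1c5=2.
Step 2. [r4c2∈{1,2,4}] in col 2, 4 fits only at r4c2, so r4c2=4.
Step 3. [r2c2∈{1,2,3}] col 2 places 1 nowhere but r2c2 ⇒ r2c2=1.
Step 4. [r4c1∈{1,2}] across row 4, 1 lands solely at r4c1. So r4c1=1.
Step 5. [r1c4∈{4}] r1c4 is down to just 4. So r1c4=4.
Step 6. [r6c4∈{6}] only 6 remains possible at r6c4, so r6c4=6.
Step 7. [r4c5∈{5}] nothing but 5 survives at r4c5 ⇒ r4c5=5.
Step 8. [r1c3∈{5}] only 5 remains possible at r1c3. So r1c3=5.
Step 9. [r2c6∈{3}] r2c6 has the single candidate 3. So r2c6=3.
Step 10. [r4c4∈{2}] only 2 remains possible at r4c4. So r4c4=2.
Step 11. [r3c3∈{2}] r3c3 has the single candidate 2. So r3c3=2.
Step 12. [r2c1∈{2}] r2c1 is down to just 2 ⇒ r2c1=2.
Step 13. [r3c6∈{4}] nothing but 4 survives at r3c6, so r3c6=4.
Step 14. [r1c2∈{3}] r1c2 has the single candidate 3, so r1c2=3.
Step 15. [r5c3∈{6}] nothing but 6 survives at r5c3 ⇒ r5c3=6.
Step 16. [r2c5∈{6}] nothing but 6 survives at r2c5. So r2c5=6.
Step 17. [r6c2∈{2}] r6c2's peers cover all but 2 ⇒ r6c2=2.

Answer: 6 3 5 4 2 1 / 2 1 4 5 6 3 / 5 6 2 3 1 4 / 1 4 3 2 5 6 / 4 5 6 1 3 2 / 3 2 1 6 4 5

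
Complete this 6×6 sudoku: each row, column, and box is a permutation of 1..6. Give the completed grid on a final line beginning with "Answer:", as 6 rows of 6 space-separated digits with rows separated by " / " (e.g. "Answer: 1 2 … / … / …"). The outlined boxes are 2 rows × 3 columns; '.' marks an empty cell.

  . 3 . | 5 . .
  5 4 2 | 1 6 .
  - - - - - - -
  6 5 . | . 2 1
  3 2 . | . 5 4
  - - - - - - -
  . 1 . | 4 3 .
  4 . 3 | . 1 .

Step 1. [r6c2∈{6}] only 6 remains possible at r6c2. So r6c2=6.
Step 2. [r5c6∈{2,5,6}] 6 has one home in row 5: r5c6 ⇒ r5c6=6.
Step 3. [r6c6∈{2,5}] 5 has one home in row 6: r6c6, so r6c6=5.
Step 4. [r1c3∈{1,6}] r1c3 is the only open cell in row 1 admitting 6 ⇒ r1c3=6.
Step 5. [r3c3∈{4}] only 4 remains possible at r3c3. So r3c3=4.
Step 6. [r6c4∈{2}] r6c4 is down to just 2. So r6c4=2.
Step 7. [r1c6∈{2}] nothing but 2 survives at r1c6 ⇒ r1c6=2.
Step 8. [r1c1∈{1}] r1c1 is down to just 1 ⇒ r1c1=1.
Step 9. [r5c1∈{2}] only 2 remains possible at r5c1 ⇒ r5c1=2.
Step 10. [r5c3∈{5}] only 5 remains possible at r5c3 ⇒ r5c3=5.
Step 11. [r3c4∈{3}] r3c4 is down to just 3, so r3c4=3.
Step 12. [r4c3∈{1}] nothing but 1 survives at r4c3, so r4c3=1.
Step 13. [r4c4∈{6}] r4c4 has the single candidate 6 ⇒ r4c4=6.
Step 14. [r1c5∈{4}] r1c5 is down to just 4. So r1c5=4.
Step 15. [r2c6∈{3}] r2c6's peers cover all but 3 ⇒ r2c6=3.

Answer: 1 3 6 5 4 2 / 5 4 2 1 6 3 / 6 5 4 3 2 1 / 3 2 1 6 5 4 / 2 1 5 4 3 6 / 4 6 3 2 1 5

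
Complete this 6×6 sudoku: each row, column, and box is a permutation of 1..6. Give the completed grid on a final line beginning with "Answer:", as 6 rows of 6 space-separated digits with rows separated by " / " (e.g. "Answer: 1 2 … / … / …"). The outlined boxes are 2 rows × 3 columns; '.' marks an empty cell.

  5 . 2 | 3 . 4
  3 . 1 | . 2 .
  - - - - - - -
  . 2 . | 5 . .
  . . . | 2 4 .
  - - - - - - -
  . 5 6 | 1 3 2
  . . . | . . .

Step 1. [r2c4∈{6}] r2c4's peers cover all but 6 ⇒ r2c4=6.
Step 2. [r5c1∈{4}] r5c1's peers cover all but 4 ⇒ r5c1=4.
Step 3. [r6c3∈{3}] r6c3 has the single candidate 3, so r6c3=3.
Step 4. [r4c2∈{1,3,6}] across col 2, 3 lands solely at r4c2, so r4c2=3.
Step 5. [r3c6∈{1,3,6}] in row 3, 3 fits only at r3c6 ⇒ r3c6=3.
Step 6. [r4c6∈{1,6}] 1 has one home in col 6: r4c6. So r4c6=1.
Step 7. [r3c1∈{1,6}] r3c1 is the only open cell in row 3 admitting 1. So r3c1=1.
Step 8. [r6c6∈{5,6}] 6 has one home in col 6: r6c6, so r6c6=6.
Step 9. [r2c2∈{4}] r2c2 has the single candidate 4 ⇒ r2c2=4.
Step 10. [r6c1∈{2}] nothing but 2 survives at r6c1. So r6c1=2.
Step 11. [r6c5∈{5}] only 5 remains possible at r6c5 ⇒ r6c5=5.
Step 12. [r1c5∈{1}] only 1 remains possible at r1c5. So r1c5=1.
Step 13. [r6c2∈{1}] only 1 remains possible at r6c2. So r6c2=1.
Step 14. [r2c6∈{5}] r2c6 has the single candidate 5 ⇒ r2c6=5.
Step 15. [r3c5∈{6}] only 6 remains possible at r3c5, so r3c5=6.
Step 16. [r4c3∈{5}] r4c3's peers cover all but 5. So r4c3=5.
Step 17. [r1c2∈{6}] r1c2 is down to just 6, so r1c2=6.
Step 18. [r4c1∈{6}] r4c1 has the single candidate 6 ⇒ r4c1=6.
Step 19. [r3c3∈{4}] only 4 remains possible at r3c3, so r3c3=4.
Step 20. [r6c4∈{4}] r6c4's peers cover all but 4, so r6c4=4.

Answer: 5 6 2 3 1 4 / 3 4 1 6 2 5 / 1 2 4 5 6 3 / 6 3 5 2 4 1 / 4 5 6 1 3 2 / 2 1 3 4 5 6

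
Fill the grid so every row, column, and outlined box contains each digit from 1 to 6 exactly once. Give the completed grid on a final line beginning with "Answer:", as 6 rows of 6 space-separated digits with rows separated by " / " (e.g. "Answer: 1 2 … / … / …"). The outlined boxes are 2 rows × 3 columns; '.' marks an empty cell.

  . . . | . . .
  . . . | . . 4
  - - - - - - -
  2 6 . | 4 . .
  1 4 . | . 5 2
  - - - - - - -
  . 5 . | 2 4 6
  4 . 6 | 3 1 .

Step 1. [r1c3∈{1,2,3,4,5}] row 1 places 4 nowhere but r1c3 ⇒ r1c3=4.
Step 2. [r2c3∈{1,2,3,5}] col 3 places 2 nowhere but r2c3, so r2c3=2.
Step 3. [r3c5∈{3}] r3c5 is down to just 3, so r3c5=3.
Step 4. [r2c5∈{6}] r2c5 has the single candidate 6. So r2c5=6.
Step 5. [r1c6∈{1,3,5}] 3 has one home in col 6: r1c6 ⇒ r1c6=3.
Step 6. [r2c2∈{1,3}] r2c2 is the only open cell in col 2 admitting 3, so r2c2=3.
Step 7. [r2c1∈{5}] r2c1 has the single candidate 5, so r2c1=5.
Step 8. [r5c3∈{1,3}] row 5 places 1 nowhere but r5c3, so r5c3=1.
Step 9. [r2c4∈{1}] only 1 remains possible at r2c4. So r2c4=1.
Step 10. [r1c2∈{1}] nothing but 1 survives at r1c2 ⇒ r1c2=1.
Step 11. [r6c2∈{2}] r6c2's peers cover all but 2. So r6c2=2.
Step 12. [r3c6∈{1}] r3c6's peers cover all but 1 ⇒ r3c6=1.
Step 13. [r1c1∈{6}] nothing but 6 survives at r1c1 ⇒ r1c1=6.
Step 14. [r1c4∈{5}] nothing but 5 survives at r1c4. So r1c4=5.
Step 15. [r6c6∈{5}] nothing but 5 survives at r6c6 ⇒ r6c6=5.
Step 16. [r4c4∈{6}] r4c4's peers cover all but 6 ⇒ r4c4=6.
Step 17. [r4c3∈{3}] only 3 remains possible at r4c3 ⇒ r4c3=3.
Step 18. [r5c1∈{3}] r5c1 is down to just 3 ⇒ r5c1=3.
Step 19. [r3c3∈{5}] r3c3 has the single candidate 5. So r3c3=5.
Step 20. [r1c5∈{2}] nothing but 2 survives at r1c5, so r1c5=2.

Answer: 6 1 4 5 2 3 / 5 3 2 1 6 4 / 2 6 5 4 3 1 / 1 4 3 6 5 2 / 3 5 1 2 4 6 / 4 2 6 3 1 5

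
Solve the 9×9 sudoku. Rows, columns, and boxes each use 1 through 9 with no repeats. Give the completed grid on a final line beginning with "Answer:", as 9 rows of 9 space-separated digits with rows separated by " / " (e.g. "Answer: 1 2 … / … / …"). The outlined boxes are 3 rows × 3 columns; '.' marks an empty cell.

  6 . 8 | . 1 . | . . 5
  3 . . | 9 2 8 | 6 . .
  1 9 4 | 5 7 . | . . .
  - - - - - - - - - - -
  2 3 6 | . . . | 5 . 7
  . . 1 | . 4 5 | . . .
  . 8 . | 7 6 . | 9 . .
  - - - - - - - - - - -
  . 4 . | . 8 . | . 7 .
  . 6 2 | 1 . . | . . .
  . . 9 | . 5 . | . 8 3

Step 1. [r4c8∈{1,4}] across row 4, 4 lands solely at r4c8 ⇒ r4c8=4.
Step 2. [r7c9∈{1,2,6,9}] box 9 places 6 nowhere but r7c9. So r7c9=6.
Step 3. [r7c6∈{2,3,9}] 9 has one home in row 7: r7c6 ⇒ r7c6=9.
Step 4. [r8c7∈{4}] r8c7 is down to just 4. So r8c7=4.
Step 5. [r9c1∈{7}] nothing but 7 survives at r9c1. So r9c1=7.
Step 6. [r9c4∈{2,4,6}] in col 4, 6 fits only at r9c4. So r9c4=6.
Step 7. [r2c3∈{5,7}] col 3 places 7 nowhere but r2c3, so r2c3=7.
Step 8. [r7c1∈{5}] nothing but 5 survives at r7c1, so r7c1=5.
Step 9. [r1c8∈{2,3,9}] in row 1, 9 fits only at r1c8 ⇒ r1c8=9.
Step 10. [r9c6∈{2,4}] r9c6 is the only open cell in row 9 admitting 4. So r9c6=4.
Step 11. [r6c6∈{1,2,3}] across col 6, 2 lands solely at r6c6, so r6c6=2.
Step 12. [r9c7∈{1,2}] row 9 places 2 nowhere but r9c7 ⇒ r9c7=2.
Step 13. [r5c4∈{3,8}] box 5 places 3 nowhere but r5c4, so r5c4=3.
Step 14. [r1c6∈{3}] only 3 remains possible at r1c6. So r1c6=3.
Step 15. [r6c9∈{1}] only 1 remains possible at r6c9, so r6c9=1.
Step 16. [r3c7∈{3,8}] across col 7, 3 lands solely at r3c7, so r3c7=3.
Step 17. [r3c9∈{2,8}] in row 3, 8 fits only at r3c9. So r3c9=8.
Step 18. [r5c8∈{2,6}] row 5 places 6 nowhere but r5c8. So r5c8=6.
Step 19. [r9c2∈{1}] r9c2's peers cover all but 1 ⇒ r9c2=1.
Step 20. [r1c4∈{4}] r1c4 has the single candidate 4, so r1c4=4.
Step 21. [r2c8∈{1}] r2c8's peers cover all but 1, so r2c8=1.
Step 22. [r7c7∈{1}] r7c7 has the single candidate 1 ⇒ r7c7=1.
Step 23. [r4c5∈{9}] nothing but 9 survives at r4c5. So r4c5=9.
Step 24. [r3c8∈{2}] nothing but 2 survives at r3c8 ⇒ r3c8=2.
Step 25. [r5c1∈{9}] r5c1 is down to just 9. So r5c1=9.
Step 26. [r8c8∈{5}] r8c8's peers cover all but 5, so r8c8=5.
Step 27. [r5c2∈{7}] r5c2 has the single candidate 7, so r5c2=7.
Step 28. [r5c7∈{8}] only 8 remains possible at r5c7 ⇒ r5c7=8.
Step 29. [r7c4∈{2}] r7c4 has the single candidate 2 ⇒ r7c4=2.
Step 30. [r4c4∈{8}] r4c4 has the single candidate 8 ⇒ r4c4=8.
Step 31. [r4c6∈{1}] r4c6 is down to just 1, so r4c6=1.
Step 32. [r2c2∈{5}] only 5 remains possible at r2c2. So r2c2=5.
Step 33. [r8c6∈{7}] nothing but 7 survives at r8c6, so r8c6=7.
Step 34. [r6c1∈{4}] nothing but 4 survives at r6c1. So r6c1=4.
Step 35. [r8c1∈{8}] r8c1 has the single candidate 8 ⇒ r8c1=8.
Step 36. [r1c7∈{7}] r1c7 is down to just 7, so r1c7=7.
Step 37. [r6c8∈{3}] r6c8 is down to just 3, so r6c8=3.
Step 38. [r5c9∈{2}] r5c9 is down to just 2, so r5c9=2.
Step 39. [r6c3∈{5}] nothing but 5 survives at r6c3, so r6c3=5.
Step 40. [r2c9∈{4}] r2c9 has the single candidate 4 ⇒ r2c9=4.
Step 41. [r8c5∈{3}] r8c5's peers cover all but 3. So r8c5=3.
Step 42. [r1c2∈{2}] r1c2's peers cover all but 2. So r1c2=2.
Step 43. [r8c9∈{9}] nothing but 9 survives at r8c9 ⇒ r8c9=9.
Step 44. [r3c6∈{6}] r3c6 is down to just 6. So r3c6=6.
Step 45. [r7c3∈{3}] r7c3 has the single candidate 3, so r7c3=3.

Answer: 6 2 8 4 1 3 7 9 5 / 3 5 7 9 2 8 6 1 4 / 1 9 4 5 7 6 3 2 8 / 2 3 6 8 9 1 5 4 7 / 9 7 1 3 4 5 8 6 2 / 4 8 5 7 6 2 9 3 1 / 5 4 3 2 8 9 1 7 6 / 8 6 2 1 3 7 4 5 9 / 7 1 9 6 5 4 2 8 3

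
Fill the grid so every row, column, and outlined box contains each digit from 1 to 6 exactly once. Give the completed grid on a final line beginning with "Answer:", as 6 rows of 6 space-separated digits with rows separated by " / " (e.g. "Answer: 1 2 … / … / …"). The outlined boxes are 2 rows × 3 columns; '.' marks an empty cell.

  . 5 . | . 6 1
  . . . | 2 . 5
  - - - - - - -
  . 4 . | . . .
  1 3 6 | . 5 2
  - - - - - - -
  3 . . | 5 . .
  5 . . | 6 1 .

Step 1. [r5c6∈{4}] only 4 remains possible at r5c6, so r5c6=4.
Step 2. [r2c5∈{3,4}] in col 5, 4 fits only at r2c5. So r2c5=4.
Step 3. [r5c2∈{1,2,6}] across row 5, 6 lands solely at r5c2, so r5c2=6.
Step 4. [r6c3∈{2,4}] row 6 places 4 nowhere but r6c3, so r6c3=4.
Step 5. [r3c5∈{3}] r3c5 is down to just 3. So r3c5=3.
Step 6. [r2c3∈{1,3}] row 2 places 3 nowhere but r2c3 ⇒ r2c3=3.
Step 7. [r1c3∈{2}] nothing but 2 survives at r1c3. So r1c3=2.
Step 8. [r2c1∈{6}] only 6 remains possible at r2c1 ⇒ r2c1=6.
Step 9. [r3c3∈{5}] nothing but 5 survives at r3c3 ⇒ r3c3=5.
Step 10. [r5c5∈{2}] only 2 remains possible at r5c5 ⇒ r5c5=2.
Step 11. [r2c2∈{1}] r2c2 has the single candidate 1. So r2c2=1.
Step 12. [r1c4∈{3}] only 3 remains possible at r1c4 ⇒ r1c4=3.
Step 13. [r5c3∈{1}] r5c3's peers cover all but 1, so r5c3=1.
Step 14. [r4c4∈{4}] nothing but 4 survives at r4c4 ⇒ r4c4=4.
Step 15. [r3c1∈{2}] only 2 remains possible at r3c1 ⇒ r3c1=2.
Step 16. [r6c2∈{2}] r6c2 is down to just 2. So r6c2=2.
Step 17. [r1c1∈{4}] nothing but 4 survives at r1c1. So r1c1=4.
Step 18. [r6c6∈{3}] r6c6 has the single candidate 3. So r6c6=3.
Step 19. [r3c4∈{1}] nothing but 1 survives at r3c4 ⇒ r3c4=1.
Step 20. [r3c6∈{6}] r3c6 is down to just 6, so r3c6=6.

Answer: 4 5 2 3 6 1 / 6 1 3 2 4 5 / 2 4 5 1 3 6 / 1 3 6 4 5 2 / 3 6 1 5 2 4 / 5 2 4 6 1 3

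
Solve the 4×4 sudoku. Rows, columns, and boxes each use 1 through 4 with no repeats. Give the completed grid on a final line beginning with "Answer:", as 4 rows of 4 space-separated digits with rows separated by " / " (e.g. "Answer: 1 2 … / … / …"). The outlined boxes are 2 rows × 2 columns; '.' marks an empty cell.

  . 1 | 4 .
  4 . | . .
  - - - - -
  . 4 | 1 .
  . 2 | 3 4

Step 1. [r2c3∈{2}] r2c3's peers cover all but 2, so r2c3=2.
Step 2. [r2c2∈{3}] only 3 remains possible at r2c2, so r2c2=3.
Step 3. [r1c4∈{3}] r1c4 has the single candidate 3. So r1c4=3.
Step 4. [r2c4∈{1}] r2c4 is down to just 1 ⇒ r2c4=1.
Step 5. [r4c1∈{1}] only 1 remains possible at r4c1. So r4c1=1.
Step 6. [r3c1∈{3}] r3c1 has the single candidate 3 ⇒ r3c1=3.
Step 7. [r1c1∈{2}] r1c1's peers cover all but 2, so r1c1=2.
Step 8. [r3c4∈{2}] only 2 remains possible at r3c4 ⇒ r3c4=2.

Answer: 2 1 4 3 / 4 3 2 1 / 3 4 1 2 / 1 2 3 4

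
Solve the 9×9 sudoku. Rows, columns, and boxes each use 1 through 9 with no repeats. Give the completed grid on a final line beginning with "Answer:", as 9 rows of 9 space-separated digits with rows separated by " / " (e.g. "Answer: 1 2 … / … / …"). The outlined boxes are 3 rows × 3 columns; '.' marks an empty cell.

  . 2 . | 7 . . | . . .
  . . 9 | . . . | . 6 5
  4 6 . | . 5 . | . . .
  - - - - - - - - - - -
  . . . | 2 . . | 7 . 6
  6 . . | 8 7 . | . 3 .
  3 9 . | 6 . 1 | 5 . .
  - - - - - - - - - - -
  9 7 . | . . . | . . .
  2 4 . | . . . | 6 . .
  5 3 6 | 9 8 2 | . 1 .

Step 1. [r6c5∈{4}] nothing but 4 survives at r6c5 ⇒ r6c5=4.
Step 2. [r9c7∈{4}] r9c7's peers cover all but 4 ⇒ r9c7=4.
Step 3. [r1c3∈{1,3,5,8}] r1c3 is the only open cell in row 1 admitting 5. So r1c3=5.
Step 4. [r3c3∈{1,3,7,8}] 3 has one home in col 3: r3c3 ⇒ r3c3=3.
Step 5. [r3c4∈{1}] r3c4 has the single candidate 1. So r3c4=1.
Step 6. [r8c6∈{3,5,7}] col 6 places 7 nowhere but r8c6 ⇒ r8c6=7.
Step 7. [r3c8∈{2,7,8,9}] r3c8 is the only open cell in col 8 admitting 7. So r3c8=7.
Step 8. [r6c3∈{2,7,8}] row 6 places 7 nowhere but r6c3 ⇒ r6c3=7.
Step 9. [r5c3∈{1,2,4}] col 3 places 2 nowhere but r5c3 ⇒ r5c3=2.
Step 10. [r5c9∈{1,4,9}] in row 5, 4 fits only at r5c9, so r5c9=4.
Step 11. [r1c9∈{1,3,8,9}] r1c9 is the only open cell in col 9 admitting 1. So r1c9=1.
Step 12. [r1c1∈{8}] r1c1's peers cover all but 8, so r1c1=8.
Step 13. [r4c2∈{1,5,8}] col 2 places 8 nowhere but r4c2. So r4c2=8.
Step 14. [r4c8∈{9}] only 9 remains possible at r4c8. So r4c8=9.
Step 15. [r4c5∈{3}] r4c5 is down to just 3, so r4c5=3.
Step 16. [r1c5∈{6,9}] r1c5 is the only open cell in col 5 admitting 9. So r1c5=9.
Step 17. [r4c1∈{1}] r4c1's peers cover all but 1. So r4c1=1.
Step 18. [r8c9∈{3,8,9}] r8c9 is the only open cell in row 8 admitting 9. So r8c9=9.
Step 19. [r7c9∈{2,3,8}] across col 9, 3 lands solely at r7c9, so r7c9=3.
Step 20. [r3c6∈{8}] only 8 remains possible at r3c6, so r3c6=8.
Step 21. [r1c6∈{3,4,6}] row 1 places 6 nowhere but r1c6, so r1c6=6.
Step 22. [r2c6∈{3,4}] 3 has one home in col 6: r2c6. So r2c6=3.
Step 23. [r3c9∈{2}] r3c9 has the single candidate 2 ⇒ r3c9=2.
Step 24. [r7c6∈{4,5}] in col 6, 4 fits only at r7c6, so r7c6=4.
Step 25. [r7c7∈{2,8}] in col 7, 2 fits only at r7c7. So r7c7=2.
Step 26. [r8c5∈{1}] r8c5 is down to just 1 ⇒ r8c5=1.
Step 27. [r8c3∈{8}] r8c3 is down to just 8, so r8c3=8.
Step 28. [r8c8∈{5}] r8c8 has the single candidate 5. So r8c8=5.
Step 29. [r5c6∈{5,9}] row 5 places 9 nowhere but r5c6. So r5c6=9.
Step 30. [r6c9∈{8}] nothing but 8 survives at r6c9 ⇒ r6c9=8.
Step 31. [r2c1∈{7}] only 7 remains possible at r2c1. So r2c1=7.
Step 32. [r4c3∈{4}] only 4 remains possible at r4c3. So r4c3=4.
Step 33. [r5c2∈{5}] r5c2 is down to just 5. So r5c2=5.
Step 34. [r4c6∈{5}] r4c6's peers cover all but 5, so r4c6=5.
Step 35. [r6c8∈{2}] nothing but 2 survives at r6c8, so r6c8=2.
Step 36. [r5c7∈{1}] r5c7 is down to just 1 ⇒ r5c7=1.
Step 37. [r1c7∈{3}] only 3 remains possible at r1c7. So r1c7=3.
Step 38. [r9c9∈{7}] r9c9's peers cover all but 7. So r9c9=7.
Step 39. [r7c5∈{6}] r7c5 is down to just 6, so r7c5=6.
Step 40. [r2c5∈{2}] nothing but 2 survives at r2c5. So r2c5=2.
Step 41. [r2c4∈{4}] r2c4 has the single candidate 4. So r2c4=4.
Step 42. [r1c8∈{4}] r1c8 is down to just 4 ⇒ r1c8=4.
Step 43. [r2c2∈{1}] only 1 remains possible at r2c2. So r2c2=1.
Step 44. [r2c7∈{8}] r2c7 is down to just 8. So r2c7=8.
Step 45. [r7c4∈{5}] only 5 remains possible at r7c4, so r7c4=5.
Step 46. [r7c3∈{1}] r7c3 is down to just 1, so r7c3=1.
Step 47. [r8c4∈{3}] nothing but 3 survives at r8c4. So r8c4=3.
Step 48. [r7c8∈{8}] only 8 remains possible at r7c8. So r7c8=8.
Step 49. [r3c7∈{9}] only 9 remains possible at r3c7. So r3c7=9.

Answer: 8 2 5 7 9 6 3 4 1 / 7 1 9 4 2 3 8 6 5 / 4 6 3 1 5 8 9 7 2 / 1 8 4 2 3 5 7 9 6 / 6 5 2 8 7 9 1 3 4 / 3 9 7 6 4 1 5 2 8 / 9 7 1 5 6 4 2 8 3 / 2 4 8 3 1 7 6 5 9 / 5 3 6 9 8 2 4 1 7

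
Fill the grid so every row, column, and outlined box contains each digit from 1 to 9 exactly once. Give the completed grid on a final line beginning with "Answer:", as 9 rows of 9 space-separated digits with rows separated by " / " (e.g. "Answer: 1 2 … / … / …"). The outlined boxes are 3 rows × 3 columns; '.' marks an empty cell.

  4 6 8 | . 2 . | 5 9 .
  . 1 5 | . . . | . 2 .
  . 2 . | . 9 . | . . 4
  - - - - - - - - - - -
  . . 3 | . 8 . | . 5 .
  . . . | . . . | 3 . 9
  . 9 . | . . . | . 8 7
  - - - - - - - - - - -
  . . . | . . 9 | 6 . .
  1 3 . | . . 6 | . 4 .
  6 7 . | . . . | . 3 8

Step 1. [r3c3∈{7}] r3c3 is down to just 7, so r3c3=7.
Step 2. [r4c2∈{4}] only 4 remains possible at r4c2. So r4c2=4.
Step 3. [r8c4∈{2,5,7,8}] in row 8, 8 fits only at r8c4 ⇒ r8c4=8.
Step 4. [r6c7∈{1,2,4}] 4 has one home in col 7: r6c7. So r6c7=4.
Step 5. [r2c7∈{7,8}] 7 has one home in box 3: r2c7 ⇒ r2c7=7.
Step 6. [r4c4∈{1,2,6,7,9}] r4c4 is the only open cell in row 4 admitting 9. So r4c4=9.
Step 7. [r4c9∈{1,2,6}] in row 4, 6 fits only at r4c9 ⇒ r4c9=6.
Step 8. [r5c8∈{1}] r5c8's peers cover all but 1. So r5c8=1.
Step 9. [r4c6∈{1,2,7}] across row 4, 1 lands solely at r4c6 ⇒ r4c6=1.
Step 10. [r2c9∈{3}] only 3 remains possible at r2c9, so r2c9=3.
Step 11. [r8c5∈{5,7}] in row 8, 7 fits only at r8c5, so r8c5=7.
Step 12. [r1c9∈{1}] r1c9 is down to just 1. So r1c9=1.
Step 13. [r3c4∈{1,3,5,6}] across row 3, 1 lands solely at r3c4, so r3c4=1.
Step 14. [r3c6∈{3,5,8}] 5 has one home in row 3: r3c6, so r3c6=5.
Step 15. [r7c5∈{1,3,4,5}] r7c5 is the only open cell in row 7 admitting 1. So r7c5=1.
Step 16. [r7c4∈{2,3,4,5}] across row 7, 3 lands solely at r7c4. So r7c4=3.
Step 17. [r4c7∈{2}] r4c7's peers cover all but 2 ⇒ r4c7=2.
Step 18. [r6c5∈{3,5,6}] in col 5, 3 fits only at r6c5. So r6c5=3.
Step 19. [r6c6∈{2}] r6c6 is down to just 2 ⇒ r6c6=2.
Step 20. [r9c6∈{4}] r9c6's peers cover all but 4 ⇒ r9c6=4.
Step 21. [r6c1∈{5}] only 5 remains possible at r6c1 ⇒ r6c1=5.
Step 22. [r6c4∈{6}] only 6 remains possible at r6c4. So r6c4=6.
Step 23. [r5c6∈{7}] only 7 remains possible at r5c6 ⇒ r5c6=7.
Step 24. [r9c4∈{2,5}] across col 4, 2 lands solely at r9c4 ⇒ r9c4=2.
Step 25. [r7c2∈{5,8}] in col 2, 5 fits only at r7c2 ⇒ r7c2=5.
Step 26. [r7c9∈{2}] r7c9 is down to just 2 ⇒ r7c9=2.
Step 27. [r5c4∈{4,5}] col 4 places 5 nowhere but r5c4. So r5c4=5.
Step 28. [r5c1∈{2,8}] 2 has one home in col 1: r5c1 ⇒ r5c1=2.
Step 29. [r8c7∈{9}] r8c7's peers cover all but 9 ⇒ r8c7=9.
Step 30. [r5c5∈{4}] nothing but 4 survives at r5c5 ⇒ r5c5=4.
Step 31. [r2c4∈{4}] r2c4 is down to just 4. So r2c4=4.
Step 32. [r1c4∈{7}] nothing but 7 survives at r1c4, so r1c4=7.
Step 33. [r5c2∈{8}] only 8 remains possible at r5c2 ⇒ r5c2=8.
Step 34. [r7c1∈{8}] r7c1 has the single candidate 8, so r7c1=8.
Step 35. [r2c5∈{6}] r2c5's peers cover all but 6 ⇒ r2c5=6.
Step 36. [r8c3∈{2}] r8c3's peers cover all but 2. So r8c3=2.
Step 37. [r9c5∈{5}] r9c5 is down to just 5, so r9c5=5.
Step 38. [r5c3∈{6}] nothing but 6 survives at r5c3, so r5c3=6.
Step 39. [r3c7∈{8}] r3c7 has the single candidate 8. So r3c7=8.
Step 40. [r8c9∈{5}] r8c9's peers cover all but 5, so r8c9=5.
Step 41. [r1c6∈{3}] r1c6 has the single candidate 3. So r1c6=3.
Step 42. [r3c1∈{3}] r3c1 has the single candidate 3, so r3c1=3.
Step 43. [r6c3∈{1}] only 1 remains possible at r6c3, so r6c3=1.
Step 44. [r2c1∈{9}] r2c1's peers cover all but 9 ⇒ r2c1=9.
Step 45. [r2c6∈{8}] r2c6 has the single candidate 8 ⇒ r2c6=8.
Step 46. [r9c7∈{1}] r9c7 is down to just 1 ⇒ r9c7=1.
Step 47. [r7c8∈{7}] only 7 remains possible at r7c8, so r7c8=7.
Step 48. [r4c1∈{7}] only 7 remains possible at r4c1. So r4c1=7.
Step 49. [r9c3∈{9}] nothing but 9 survives at r9c3, so r9c3=9.
Step 50. [r7c3∈{4}] r7c3 is down to just 4 ⇒ r7c3=4.
Step 51. [r3c8∈{6}] r3c8's peers cover all but 6. So r3c8=6.

Answer: 4 6 8 7 2 3 5 9 1 / 9 1 5 4 6 8 7 2 3 / 3 2 7 1 9 5 8 6 4 / 7 4 3 9 8 1 2 5 6 / 2 8 6 5 4 7 3 1 9 / 5 9 1 6 3 2 4 8 7 / 8 5 4 3 1 9 6 7 2 / 1 3 2 8 7 6 9 4 5 / 6 7 9 2 5 4 1 3 8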